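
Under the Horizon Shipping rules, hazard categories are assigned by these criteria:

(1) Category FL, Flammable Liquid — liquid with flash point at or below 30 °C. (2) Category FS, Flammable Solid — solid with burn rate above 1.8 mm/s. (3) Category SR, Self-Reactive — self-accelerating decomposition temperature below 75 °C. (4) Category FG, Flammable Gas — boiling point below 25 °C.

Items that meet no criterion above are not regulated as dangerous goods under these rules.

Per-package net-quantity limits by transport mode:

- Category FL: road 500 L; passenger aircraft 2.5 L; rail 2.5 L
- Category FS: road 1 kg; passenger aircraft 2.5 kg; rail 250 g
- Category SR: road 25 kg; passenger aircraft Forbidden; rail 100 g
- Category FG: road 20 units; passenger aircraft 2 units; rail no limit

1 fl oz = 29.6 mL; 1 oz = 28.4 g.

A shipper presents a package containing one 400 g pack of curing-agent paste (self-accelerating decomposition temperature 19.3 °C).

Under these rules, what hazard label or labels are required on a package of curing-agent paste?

Curing-agent paste: self-accelerating decomposition temperature 19.3 °C < 75 °C → Category SR (Self-Reactive).
Only the Category SR label is required.

Category SR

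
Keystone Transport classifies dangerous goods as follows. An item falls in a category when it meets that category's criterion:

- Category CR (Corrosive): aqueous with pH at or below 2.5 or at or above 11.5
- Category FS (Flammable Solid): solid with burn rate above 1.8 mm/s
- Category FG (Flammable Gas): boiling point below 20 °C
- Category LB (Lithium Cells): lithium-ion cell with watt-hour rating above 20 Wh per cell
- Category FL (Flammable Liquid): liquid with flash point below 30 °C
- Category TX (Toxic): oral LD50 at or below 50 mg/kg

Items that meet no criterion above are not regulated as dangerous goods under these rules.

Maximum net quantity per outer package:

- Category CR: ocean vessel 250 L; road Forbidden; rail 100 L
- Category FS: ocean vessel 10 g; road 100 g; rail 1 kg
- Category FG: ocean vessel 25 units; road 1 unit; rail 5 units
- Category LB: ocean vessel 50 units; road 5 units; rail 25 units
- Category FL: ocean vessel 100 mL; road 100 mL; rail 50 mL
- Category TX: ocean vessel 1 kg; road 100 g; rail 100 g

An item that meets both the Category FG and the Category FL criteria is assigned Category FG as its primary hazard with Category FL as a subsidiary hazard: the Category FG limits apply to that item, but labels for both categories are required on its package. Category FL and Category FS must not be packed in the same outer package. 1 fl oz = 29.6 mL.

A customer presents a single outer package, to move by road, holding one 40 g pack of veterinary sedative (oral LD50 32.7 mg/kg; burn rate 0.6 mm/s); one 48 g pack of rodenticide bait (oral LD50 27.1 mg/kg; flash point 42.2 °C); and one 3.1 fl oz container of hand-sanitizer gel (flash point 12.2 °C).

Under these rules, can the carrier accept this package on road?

With oral LD50 32.7 mg/kg (≤ 50 mg/kg), the veterinary sedative falls in Category TX.
Rodenticide bait: oral LD50 27.1 mg/kg ≤ 50 mg/kg → Category TX (Toxic).
Flash point 12.2 °C meets the Category FL criterion (Flammable Liquid), so the hand-sanitizer gel is Category FL.
Total Category TX: 40 g + 48 g = 88 g.
88 g ≤ 100 g (road limit, Category TX) — within limit.
Category FL quantity: one 3.1 fl oz container = 91.76 mL.
91.76 mL is within the road limit of 100 mL for Category FL.
The segregation rule (Category FL with Category FS) does not apply to Category TX with Category FL.
Every hazard category is within its road limit and no segregation rule is violated.

Yes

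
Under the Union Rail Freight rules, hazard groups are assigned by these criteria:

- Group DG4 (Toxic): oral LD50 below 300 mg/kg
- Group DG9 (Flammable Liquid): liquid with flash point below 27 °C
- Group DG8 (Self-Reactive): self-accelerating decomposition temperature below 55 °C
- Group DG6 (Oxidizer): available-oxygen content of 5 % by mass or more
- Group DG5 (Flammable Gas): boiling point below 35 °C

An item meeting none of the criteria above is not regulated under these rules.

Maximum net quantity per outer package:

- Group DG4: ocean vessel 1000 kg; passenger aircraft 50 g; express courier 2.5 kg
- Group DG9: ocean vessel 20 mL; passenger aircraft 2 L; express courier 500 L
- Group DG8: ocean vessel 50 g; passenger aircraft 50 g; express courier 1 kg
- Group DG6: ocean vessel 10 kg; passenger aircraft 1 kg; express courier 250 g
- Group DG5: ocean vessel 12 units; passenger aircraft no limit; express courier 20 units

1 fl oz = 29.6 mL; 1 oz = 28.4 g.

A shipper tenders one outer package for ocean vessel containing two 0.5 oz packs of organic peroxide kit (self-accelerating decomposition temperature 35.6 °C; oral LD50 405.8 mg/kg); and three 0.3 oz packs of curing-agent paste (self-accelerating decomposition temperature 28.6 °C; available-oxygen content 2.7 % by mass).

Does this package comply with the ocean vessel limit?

The organic peroxide kit has self-accelerating decomposition temperature 35.6 °C, which is < 55 °C, so it is Group DG8 (Self-Reactive).
With self-accelerating decomposition temperature 28.6 °C (< 55 °C), the curing-agent paste falls in Group DG8.
Total Group DG8: (two 0.5 oz packs = 28.4 g) + (three 0.3 oz packs = 25.56 g) = 53.96 g.
That exceeds the Group DG8 ocean vessel limit of 50 g.

No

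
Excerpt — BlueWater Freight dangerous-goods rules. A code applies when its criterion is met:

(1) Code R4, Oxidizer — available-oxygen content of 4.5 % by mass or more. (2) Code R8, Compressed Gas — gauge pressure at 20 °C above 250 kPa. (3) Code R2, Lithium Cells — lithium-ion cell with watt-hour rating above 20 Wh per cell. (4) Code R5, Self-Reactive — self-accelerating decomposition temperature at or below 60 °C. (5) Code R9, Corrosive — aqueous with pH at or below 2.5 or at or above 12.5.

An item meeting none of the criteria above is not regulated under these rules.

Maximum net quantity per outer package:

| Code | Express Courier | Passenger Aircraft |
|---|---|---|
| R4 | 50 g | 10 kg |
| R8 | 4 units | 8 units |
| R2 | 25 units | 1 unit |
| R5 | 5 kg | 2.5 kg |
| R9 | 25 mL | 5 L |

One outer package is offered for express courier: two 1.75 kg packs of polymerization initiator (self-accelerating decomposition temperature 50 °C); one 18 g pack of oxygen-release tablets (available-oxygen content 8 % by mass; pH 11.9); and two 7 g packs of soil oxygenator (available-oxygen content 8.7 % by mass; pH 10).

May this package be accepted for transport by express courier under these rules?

Yes

The polymerization initiator has self-accelerating decomposition temperature 50 °C, which is ≤ 60 °C, so it is Code R5 (Self-Reactive).
Available-oxygen content 8 % by mass meets the Code R4 criterion (Oxidizer), so the oxygen-release tablets are Code R4.
With available-oxygen content 8.7 % by mass (≥ 4.5 % by mass), the soil oxygenator falls in Code R4.
Total Code R4: 18 g + (two 7 g packs = 14 g) = 32 g.
32 g is within the express courier limit of 50 g for Code R4.
Code R5 quantity: two 1.75 kg packs = 3.5 kg.
That is within the Code R5 express courier limit of 5 kg.
Every hazard code is within its express courier limit and no segregation rule is violated.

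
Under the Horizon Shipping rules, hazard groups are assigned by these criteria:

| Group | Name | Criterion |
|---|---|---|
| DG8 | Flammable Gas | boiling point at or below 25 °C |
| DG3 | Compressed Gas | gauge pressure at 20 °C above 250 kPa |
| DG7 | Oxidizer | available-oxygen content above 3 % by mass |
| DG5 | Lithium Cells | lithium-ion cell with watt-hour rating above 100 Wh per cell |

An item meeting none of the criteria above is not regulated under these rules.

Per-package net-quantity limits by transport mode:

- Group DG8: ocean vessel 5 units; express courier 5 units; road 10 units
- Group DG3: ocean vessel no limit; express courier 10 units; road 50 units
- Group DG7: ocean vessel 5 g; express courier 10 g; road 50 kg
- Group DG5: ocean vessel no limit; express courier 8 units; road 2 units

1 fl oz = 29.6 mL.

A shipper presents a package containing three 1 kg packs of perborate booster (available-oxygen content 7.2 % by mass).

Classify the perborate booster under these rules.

Group DG7

With available-oxygen content 7.2 % by mass (> 3 % by mass), the perborate booster falls in Group DG7.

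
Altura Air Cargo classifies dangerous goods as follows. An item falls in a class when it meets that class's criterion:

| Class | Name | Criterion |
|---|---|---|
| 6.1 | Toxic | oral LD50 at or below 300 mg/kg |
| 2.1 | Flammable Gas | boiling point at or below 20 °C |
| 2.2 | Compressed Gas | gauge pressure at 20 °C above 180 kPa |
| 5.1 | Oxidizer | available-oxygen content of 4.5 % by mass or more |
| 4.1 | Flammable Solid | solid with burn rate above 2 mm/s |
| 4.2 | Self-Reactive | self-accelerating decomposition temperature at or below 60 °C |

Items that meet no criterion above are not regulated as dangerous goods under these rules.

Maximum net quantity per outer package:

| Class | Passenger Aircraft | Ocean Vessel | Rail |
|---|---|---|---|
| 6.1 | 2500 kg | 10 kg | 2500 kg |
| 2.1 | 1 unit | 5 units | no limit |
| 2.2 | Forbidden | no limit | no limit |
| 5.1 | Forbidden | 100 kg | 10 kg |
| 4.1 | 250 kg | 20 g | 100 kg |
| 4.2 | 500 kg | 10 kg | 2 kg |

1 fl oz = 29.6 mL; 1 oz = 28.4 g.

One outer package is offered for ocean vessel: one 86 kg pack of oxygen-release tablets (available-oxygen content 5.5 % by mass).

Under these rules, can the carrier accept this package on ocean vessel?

Yes

The oxygen-release tablets have available-oxygen content 5.5 % by mass, which is ≥ 4.5 % by mass, so they are Class 5.1 (Oxidizer).
Class 5.1 quantity: 86 kg.
86 kg is within the ocean vessel limit of 100 kg for Class 5.1.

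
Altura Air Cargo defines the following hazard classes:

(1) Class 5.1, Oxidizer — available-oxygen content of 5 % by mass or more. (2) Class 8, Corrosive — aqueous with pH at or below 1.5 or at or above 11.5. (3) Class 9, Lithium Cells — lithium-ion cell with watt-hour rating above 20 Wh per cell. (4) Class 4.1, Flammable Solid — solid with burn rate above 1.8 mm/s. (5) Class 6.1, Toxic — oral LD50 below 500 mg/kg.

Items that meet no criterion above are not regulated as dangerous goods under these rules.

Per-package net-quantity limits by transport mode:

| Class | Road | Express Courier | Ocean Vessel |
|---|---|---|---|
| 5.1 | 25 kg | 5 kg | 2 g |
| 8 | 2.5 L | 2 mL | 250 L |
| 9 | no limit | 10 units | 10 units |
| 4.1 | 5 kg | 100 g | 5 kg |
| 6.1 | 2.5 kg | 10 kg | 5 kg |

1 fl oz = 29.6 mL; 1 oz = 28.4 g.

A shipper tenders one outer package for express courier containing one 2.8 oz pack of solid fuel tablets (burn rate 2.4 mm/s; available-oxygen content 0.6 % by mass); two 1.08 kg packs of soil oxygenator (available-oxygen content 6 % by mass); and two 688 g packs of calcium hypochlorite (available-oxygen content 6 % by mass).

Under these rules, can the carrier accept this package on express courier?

Yes

The solid fuel tablets have burn rate 2.4 mm/s, which is > 1.8 mm/s, so they are Class 4.1 (Flammable Solid).
Available-oxygen content 6 % by mass meets the Class 5.1 criterion (Oxidizer), so the soil oxygenator is Class 5.1.
Available-oxygen content 6 % by mass meets the Class 5.1 criterion (Oxidizer), so the calcium hypochlorite is Class 5.1.
Class 5.1 net quantity: (two 1.08 kg packs = 2.16 kg) + (two 688 g packs = 1.376 kg) = 3.536 kg.
That is within the Class 5.1 express courier limit of 5 kg.
Class 4.1 quantity: one 2.8 oz pack = 79.52 g.
That is within the Class 4.1 express courier limit of 100 g.
Every hazard class is within its express courier limit and no segregation rule is violated.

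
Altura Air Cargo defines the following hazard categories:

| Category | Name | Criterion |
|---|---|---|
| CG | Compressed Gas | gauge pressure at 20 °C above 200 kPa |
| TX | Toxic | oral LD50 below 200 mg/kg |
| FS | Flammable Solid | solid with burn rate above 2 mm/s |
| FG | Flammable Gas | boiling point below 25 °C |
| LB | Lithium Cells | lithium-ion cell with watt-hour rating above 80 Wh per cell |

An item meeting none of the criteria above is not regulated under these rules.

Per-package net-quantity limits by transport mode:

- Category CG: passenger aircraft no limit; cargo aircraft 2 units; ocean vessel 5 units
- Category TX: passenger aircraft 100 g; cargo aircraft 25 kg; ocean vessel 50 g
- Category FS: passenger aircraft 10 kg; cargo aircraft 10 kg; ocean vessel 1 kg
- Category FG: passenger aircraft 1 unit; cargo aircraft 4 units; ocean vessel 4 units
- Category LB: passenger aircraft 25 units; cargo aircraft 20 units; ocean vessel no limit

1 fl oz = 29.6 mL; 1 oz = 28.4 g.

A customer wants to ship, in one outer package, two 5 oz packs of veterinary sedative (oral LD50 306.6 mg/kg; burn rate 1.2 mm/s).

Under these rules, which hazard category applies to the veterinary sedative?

Not regulated

oral LD50 306.6 mg/kg is not below 200 mg/kg, so Category TX does not apply.
burn rate 1.2 mm/s is not above 2 mm/s, so Category FS does not apply.
No criterion is met, so the item is not regulated.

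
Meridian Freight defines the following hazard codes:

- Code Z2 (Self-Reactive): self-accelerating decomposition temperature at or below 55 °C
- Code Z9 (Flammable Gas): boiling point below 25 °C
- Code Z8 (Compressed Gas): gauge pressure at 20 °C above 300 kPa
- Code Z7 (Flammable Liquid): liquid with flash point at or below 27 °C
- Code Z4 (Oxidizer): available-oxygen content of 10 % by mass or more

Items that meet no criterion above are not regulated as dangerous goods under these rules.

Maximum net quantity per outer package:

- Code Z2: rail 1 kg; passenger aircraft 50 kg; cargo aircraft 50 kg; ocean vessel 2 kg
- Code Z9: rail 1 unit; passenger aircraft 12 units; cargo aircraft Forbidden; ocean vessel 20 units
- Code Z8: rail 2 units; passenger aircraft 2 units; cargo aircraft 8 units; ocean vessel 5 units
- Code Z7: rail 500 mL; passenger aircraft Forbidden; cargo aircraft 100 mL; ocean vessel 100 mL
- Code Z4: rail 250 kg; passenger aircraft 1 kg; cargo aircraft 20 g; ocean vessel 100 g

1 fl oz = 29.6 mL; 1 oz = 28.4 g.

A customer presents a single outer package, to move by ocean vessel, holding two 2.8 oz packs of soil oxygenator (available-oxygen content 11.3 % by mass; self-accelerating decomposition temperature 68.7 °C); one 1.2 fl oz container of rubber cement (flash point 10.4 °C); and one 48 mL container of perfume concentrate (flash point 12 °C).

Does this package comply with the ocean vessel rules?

No

Soil oxygenator: available-oxygen content 11.3 % by mass ≥ 10 % by mass → Code Z4 (Oxidizer).
Rubber cement: flash point 10.4 °C ≤ 27 °C → Code Z7 (Flammable Liquid).
Flash point 12 °C meets the Code Z7 criterion (Flammable Liquid), so the perfume concentrate is Code Z7.
Total Code Z7: (one 1.2 fl oz container = 35.52 mL) + 48 mL = 83.52 mL.
That is within the Code Z7 ocean vessel limit of 100 mL.
Code Z4 quantity: two 2.8 oz packs = 159.04 g.
159.04 g exceeds the ocean vessel limit of 100 g for Code Z4.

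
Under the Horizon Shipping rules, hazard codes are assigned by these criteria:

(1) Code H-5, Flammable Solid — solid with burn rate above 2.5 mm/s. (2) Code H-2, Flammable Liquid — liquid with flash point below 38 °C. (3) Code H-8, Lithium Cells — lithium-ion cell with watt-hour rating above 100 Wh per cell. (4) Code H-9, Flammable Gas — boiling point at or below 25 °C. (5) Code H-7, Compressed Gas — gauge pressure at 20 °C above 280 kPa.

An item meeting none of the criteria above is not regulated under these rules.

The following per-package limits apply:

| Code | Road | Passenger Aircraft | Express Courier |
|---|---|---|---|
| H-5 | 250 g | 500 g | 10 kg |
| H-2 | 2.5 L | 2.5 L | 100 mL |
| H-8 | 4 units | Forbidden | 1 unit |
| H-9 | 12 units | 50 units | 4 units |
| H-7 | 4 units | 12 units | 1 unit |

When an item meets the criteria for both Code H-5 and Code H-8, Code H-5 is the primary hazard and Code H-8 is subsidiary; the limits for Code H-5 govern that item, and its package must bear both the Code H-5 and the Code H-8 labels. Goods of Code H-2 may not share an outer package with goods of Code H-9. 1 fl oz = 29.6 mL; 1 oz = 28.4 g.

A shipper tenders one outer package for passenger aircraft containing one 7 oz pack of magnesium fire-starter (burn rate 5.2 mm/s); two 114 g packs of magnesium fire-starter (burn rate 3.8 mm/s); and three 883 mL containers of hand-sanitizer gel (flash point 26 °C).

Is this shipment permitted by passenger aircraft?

No

Magnesium fire-starter: burn rate 5.2 mm/s > 2.5 mm/s → Code H-5 (Flammable Solid).
With burn rate 3.8 mm/s (> 2.5 mm/s), the magnesium fire-starter falls in Code H-5.
The hand-sanitizer gel has flash point 26 °C, which is < 38 °C, so it is Code H-2 (Flammable Liquid).
Total Code H-5: (one 7 oz pack = 198.8 g) + (two 114 g packs = 228 g) = 426.8 g.
426.8 g ≤ 500 g (passenger aircraft limit, Code H-5) — within limit.
Code H-2 quantity: three 883 mL containers = 2.649 L.
That exceeds the Code H-2 passenger aircraft limit of 2.5 L.
The segregation rule (Code H-2 with Code H-9) does not apply to Code H-5 with Code H-2.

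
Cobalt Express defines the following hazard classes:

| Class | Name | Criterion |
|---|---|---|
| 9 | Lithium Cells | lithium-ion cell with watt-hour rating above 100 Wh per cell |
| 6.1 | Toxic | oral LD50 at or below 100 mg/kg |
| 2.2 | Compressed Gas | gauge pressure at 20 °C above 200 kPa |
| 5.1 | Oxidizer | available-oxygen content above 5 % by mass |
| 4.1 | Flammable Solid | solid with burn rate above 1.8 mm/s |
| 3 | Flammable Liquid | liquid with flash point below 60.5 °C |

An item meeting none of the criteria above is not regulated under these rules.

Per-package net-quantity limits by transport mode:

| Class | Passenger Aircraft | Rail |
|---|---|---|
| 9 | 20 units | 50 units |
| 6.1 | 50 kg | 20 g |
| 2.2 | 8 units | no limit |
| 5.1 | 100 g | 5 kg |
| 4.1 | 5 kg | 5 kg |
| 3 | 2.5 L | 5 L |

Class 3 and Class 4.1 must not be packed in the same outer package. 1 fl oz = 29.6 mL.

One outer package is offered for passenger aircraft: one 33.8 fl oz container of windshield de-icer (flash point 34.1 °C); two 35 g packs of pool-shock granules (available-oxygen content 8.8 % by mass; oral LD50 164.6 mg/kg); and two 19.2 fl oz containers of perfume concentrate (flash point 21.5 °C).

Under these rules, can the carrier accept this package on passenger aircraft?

Yes

Windshield de-icer: flash point 34.1 °C < 60.5 °C → Class 3 (Flammable Liquid).
Pool-shock granules: available-oxygen content 8.8 % by mass > 5 % by mass → Class 5.1 (Oxidizer).
Perfume concentrate: flash point 21.5 °C < 60.5 °C → Class 3 (Flammable Liquid).
Total Class 3: (one 33.8 fl oz container = 1000.48 mL) + (two 19.2 fl oz containers = 1136.64 mL) = 2137.12 mL.
That is within the Class 3 passenger aircraft limit of 2.5 L.
Class 5.1 quantity: two 35 g packs = 70 g.
70 g is within the passenger aircraft limit of 100 g for Class 5.1.
The segregation rule (Class 3 with Class 4.1) does not apply to Class 3 with Class 5.1.
Every hazard class is within its passenger aircraft limit and no segregation rule is violated.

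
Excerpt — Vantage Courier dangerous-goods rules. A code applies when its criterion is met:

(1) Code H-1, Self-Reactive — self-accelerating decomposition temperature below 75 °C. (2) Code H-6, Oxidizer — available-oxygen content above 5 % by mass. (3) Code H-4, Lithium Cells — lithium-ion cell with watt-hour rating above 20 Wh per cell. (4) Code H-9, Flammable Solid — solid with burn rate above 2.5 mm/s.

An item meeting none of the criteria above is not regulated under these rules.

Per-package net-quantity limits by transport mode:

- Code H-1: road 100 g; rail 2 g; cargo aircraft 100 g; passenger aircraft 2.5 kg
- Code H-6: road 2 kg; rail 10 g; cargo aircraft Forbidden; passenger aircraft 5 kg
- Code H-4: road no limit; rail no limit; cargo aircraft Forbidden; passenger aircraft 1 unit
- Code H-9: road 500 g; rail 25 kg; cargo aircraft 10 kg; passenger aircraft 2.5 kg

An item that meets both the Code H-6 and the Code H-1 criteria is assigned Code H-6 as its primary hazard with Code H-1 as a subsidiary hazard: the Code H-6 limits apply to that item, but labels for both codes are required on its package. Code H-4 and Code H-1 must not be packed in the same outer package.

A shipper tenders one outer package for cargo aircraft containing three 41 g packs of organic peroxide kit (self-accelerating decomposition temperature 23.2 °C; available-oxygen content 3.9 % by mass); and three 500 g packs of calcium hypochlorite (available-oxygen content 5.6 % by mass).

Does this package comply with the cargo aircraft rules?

Self-accelerating decomposition temperature 23.2 °C meets the Code H-1 criterion (Self-Reactive), so the organic peroxide kit is Code H-1.
The calcium hypochlorite has available-oxygen content 5.6 % by mass, which is > 5 % by mass, so it is Code H-6 (Oxidizer).
Code H-6 quantity: three 500 g packs = 1.5 kg.
By cargo aircraft, Code H-6 is Forbidden regardless of quantity.
Code H-1 quantity: three 41 g packs = 123 g.
123 g exceeds the cargo aircraft limit of 100 g for Code H-1.
The segregation rule (Code H-4 with Code H-1) does not apply to Code H-6 with Code H-1.

No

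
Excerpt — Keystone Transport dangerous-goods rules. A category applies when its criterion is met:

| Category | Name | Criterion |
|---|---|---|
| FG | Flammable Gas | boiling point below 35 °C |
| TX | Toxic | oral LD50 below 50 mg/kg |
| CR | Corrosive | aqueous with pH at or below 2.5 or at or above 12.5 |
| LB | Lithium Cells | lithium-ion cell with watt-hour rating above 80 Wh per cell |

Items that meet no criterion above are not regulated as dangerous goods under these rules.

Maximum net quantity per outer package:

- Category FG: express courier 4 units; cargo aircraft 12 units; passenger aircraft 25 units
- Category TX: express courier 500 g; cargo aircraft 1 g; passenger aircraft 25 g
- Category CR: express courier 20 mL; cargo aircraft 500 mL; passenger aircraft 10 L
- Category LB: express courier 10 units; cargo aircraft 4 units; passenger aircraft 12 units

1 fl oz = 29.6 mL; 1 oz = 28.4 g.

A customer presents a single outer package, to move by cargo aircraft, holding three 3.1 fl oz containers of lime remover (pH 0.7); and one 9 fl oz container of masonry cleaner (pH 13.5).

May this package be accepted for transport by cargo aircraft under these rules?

With pH 0.7 (≤ 2.5), the lime remover falls in Category CR.
With pH 13.5 (≥ 12.5), the masonry cleaner falls in Category CR.
Total Category CR: (three 3.1 fl oz containers = 275.28 mL) + (one 9 fl oz container = 266.4 mL) = 541.68 mL.
541.68 mL exceeds the cargo aircraft limit of 500 mL for Category CR.

No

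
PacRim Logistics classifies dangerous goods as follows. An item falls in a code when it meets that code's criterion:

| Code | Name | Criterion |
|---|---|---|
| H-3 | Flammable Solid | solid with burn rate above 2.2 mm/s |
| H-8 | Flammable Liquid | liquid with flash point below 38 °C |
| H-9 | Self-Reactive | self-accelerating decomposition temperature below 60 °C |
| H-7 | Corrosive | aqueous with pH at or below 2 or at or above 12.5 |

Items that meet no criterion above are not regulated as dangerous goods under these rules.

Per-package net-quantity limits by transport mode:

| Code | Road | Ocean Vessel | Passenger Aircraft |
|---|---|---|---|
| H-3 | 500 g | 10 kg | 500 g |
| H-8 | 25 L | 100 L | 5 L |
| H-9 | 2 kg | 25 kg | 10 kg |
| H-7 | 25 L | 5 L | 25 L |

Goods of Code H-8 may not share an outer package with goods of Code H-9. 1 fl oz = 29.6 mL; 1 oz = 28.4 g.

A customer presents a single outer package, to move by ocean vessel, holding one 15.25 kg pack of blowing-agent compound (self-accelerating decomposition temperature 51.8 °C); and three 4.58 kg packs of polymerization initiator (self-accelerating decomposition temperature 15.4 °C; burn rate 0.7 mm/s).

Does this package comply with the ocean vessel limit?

With self-accelerating decomposition temperature 51.8 °C (< 60 °C), the blowing-agent compound falls in Code H-9.
The polymerization initiator has self-accelerating decomposition temperature 15.4 °C, which is < 60 °C, so it is Code H-9 (Self-Reactive).
Code H-9 net quantity: 15.25 kg + (three 4.58 kg packs = 13.74 kg) = 28.99 kg.
28.99 kg exceeds the ocean vessel limit of 25 kg for Code H-9.

No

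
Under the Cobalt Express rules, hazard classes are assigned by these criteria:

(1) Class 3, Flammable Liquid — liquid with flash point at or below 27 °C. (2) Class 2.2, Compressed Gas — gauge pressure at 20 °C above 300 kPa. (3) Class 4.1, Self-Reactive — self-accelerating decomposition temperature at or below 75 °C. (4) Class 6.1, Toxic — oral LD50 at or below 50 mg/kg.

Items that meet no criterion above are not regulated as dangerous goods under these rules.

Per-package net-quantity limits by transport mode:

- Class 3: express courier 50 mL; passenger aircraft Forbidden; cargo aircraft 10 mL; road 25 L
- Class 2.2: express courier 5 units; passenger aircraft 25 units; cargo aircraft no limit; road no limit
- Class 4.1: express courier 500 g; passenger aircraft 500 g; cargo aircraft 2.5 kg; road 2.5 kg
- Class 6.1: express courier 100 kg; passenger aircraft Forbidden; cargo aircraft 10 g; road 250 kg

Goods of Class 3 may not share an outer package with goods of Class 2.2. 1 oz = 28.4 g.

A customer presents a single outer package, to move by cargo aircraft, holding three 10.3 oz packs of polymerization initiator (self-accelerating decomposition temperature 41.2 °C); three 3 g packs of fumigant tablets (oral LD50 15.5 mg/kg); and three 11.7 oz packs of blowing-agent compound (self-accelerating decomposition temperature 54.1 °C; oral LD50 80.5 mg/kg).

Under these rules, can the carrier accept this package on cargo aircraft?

Yes

Self-accelerating decomposition temperature 41.2 °C meets the Class 4.1 criterion (Self-Reactive), so the polymerization initiator is Class 4.1.
With oral LD50 15.5 mg/kg (≤ 50 mg/kg), the fumigant tablets fall in Class 6.1.
Self-accelerating decomposition temperature 54.1 °C meets the Class 4.1 criterion (Self-Reactive), so the blowing-agent compound is Class 4.1.
Class 6.1 quantity: three 3 g packs = 9 g.
That is within the Class 6.1 cargo aircraft limit of 10 g.
Total Class 4.1: (three 10.3 oz packs = 877.56 g) + (three 11.7 oz packs = 996.84 g) = 1874.4 g.
That is within the Class 4.1 cargo aircraft limit of 2.5 kg.
The segregation rule (Class 3 with Class 2.2) does not apply to Class 6.1 with Class 4.1.
Every hazard class is within its cargo aircraft limit and no segregation rule is violated.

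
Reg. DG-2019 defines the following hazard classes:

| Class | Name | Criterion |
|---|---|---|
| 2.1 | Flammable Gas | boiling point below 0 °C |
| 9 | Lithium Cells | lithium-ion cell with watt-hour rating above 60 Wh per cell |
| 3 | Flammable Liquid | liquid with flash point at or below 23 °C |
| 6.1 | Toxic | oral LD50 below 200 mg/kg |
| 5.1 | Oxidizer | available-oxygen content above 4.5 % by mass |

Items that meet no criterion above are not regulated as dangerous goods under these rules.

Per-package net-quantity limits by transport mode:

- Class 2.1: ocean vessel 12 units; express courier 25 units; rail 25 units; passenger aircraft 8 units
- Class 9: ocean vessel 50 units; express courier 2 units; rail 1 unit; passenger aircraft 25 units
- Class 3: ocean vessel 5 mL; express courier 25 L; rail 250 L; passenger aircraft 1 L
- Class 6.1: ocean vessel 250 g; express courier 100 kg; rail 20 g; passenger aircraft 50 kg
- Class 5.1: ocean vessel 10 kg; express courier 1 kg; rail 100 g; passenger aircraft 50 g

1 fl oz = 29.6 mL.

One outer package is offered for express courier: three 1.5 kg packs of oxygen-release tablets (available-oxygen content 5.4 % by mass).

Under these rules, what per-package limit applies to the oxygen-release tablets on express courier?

Oxygen-release tablets: available-oxygen content 5.4 % by mass > 4.5 % by mass → Class 5.1 (Oxidizer).
The express courier limit for Class 5.1 is 1 kg.

1 kg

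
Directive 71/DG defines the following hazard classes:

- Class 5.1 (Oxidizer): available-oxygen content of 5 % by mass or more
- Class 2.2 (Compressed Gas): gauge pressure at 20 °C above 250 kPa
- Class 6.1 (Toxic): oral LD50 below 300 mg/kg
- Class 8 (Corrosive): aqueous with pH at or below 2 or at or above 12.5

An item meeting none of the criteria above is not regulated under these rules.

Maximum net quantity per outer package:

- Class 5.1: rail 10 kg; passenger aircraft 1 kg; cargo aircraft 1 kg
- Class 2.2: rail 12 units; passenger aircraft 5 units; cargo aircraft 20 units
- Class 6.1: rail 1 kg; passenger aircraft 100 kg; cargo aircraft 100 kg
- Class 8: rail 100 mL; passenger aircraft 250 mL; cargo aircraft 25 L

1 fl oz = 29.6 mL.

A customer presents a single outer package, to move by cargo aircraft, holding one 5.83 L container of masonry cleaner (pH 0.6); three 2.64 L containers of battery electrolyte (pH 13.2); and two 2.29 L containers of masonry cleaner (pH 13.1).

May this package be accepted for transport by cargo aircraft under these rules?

Yes

The masonry cleaner has pH 0.6, which is ≤ 2, so it is Class 8 (Corrosive).
pH 13.2 meets the Class 8 criterion (Corrosive), so the battery electrolyte is Class 8.
Masonry cleaner: pH 13.1 ≥ 12.5 → Class 8 (Corrosive).
Class 8 net quantity: 5.83 L + (three 2.64 L containers = 7.92 L) + (two 2.29 L containers = 4.58 L) = 18.33 L.
18.33 L is within the cargo aircraft limit of 25 L for Class 8.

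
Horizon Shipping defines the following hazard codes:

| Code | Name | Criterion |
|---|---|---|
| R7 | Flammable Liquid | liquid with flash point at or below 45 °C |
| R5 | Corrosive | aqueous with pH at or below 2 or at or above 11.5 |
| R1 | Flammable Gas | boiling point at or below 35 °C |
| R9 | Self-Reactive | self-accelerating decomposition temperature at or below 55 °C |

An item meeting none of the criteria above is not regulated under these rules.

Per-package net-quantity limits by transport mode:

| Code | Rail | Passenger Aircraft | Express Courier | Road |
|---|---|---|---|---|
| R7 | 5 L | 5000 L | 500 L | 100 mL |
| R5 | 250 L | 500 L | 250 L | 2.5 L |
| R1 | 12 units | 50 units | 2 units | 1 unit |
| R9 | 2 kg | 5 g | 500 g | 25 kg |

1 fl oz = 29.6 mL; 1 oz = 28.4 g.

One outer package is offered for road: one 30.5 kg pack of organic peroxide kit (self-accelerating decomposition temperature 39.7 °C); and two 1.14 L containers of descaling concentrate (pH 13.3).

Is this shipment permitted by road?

No

With self-accelerating decomposition temperature 39.7 °C (≤ 55 °C), the organic peroxide kit falls in Code R9.
Descaling concentrate: pH 13.3 ≥ 11.5 → Code R5 (Corrosive).
Code R9 quantity: 30.5 kg.
30.5 kg > 25 kg (road limit, Code R9) — over the limit.
Code R5 quantity: two 1.14 L containers = 2.28 L.
2.28 L ≤ 2.5 L (road limit, Code R5) — within limit.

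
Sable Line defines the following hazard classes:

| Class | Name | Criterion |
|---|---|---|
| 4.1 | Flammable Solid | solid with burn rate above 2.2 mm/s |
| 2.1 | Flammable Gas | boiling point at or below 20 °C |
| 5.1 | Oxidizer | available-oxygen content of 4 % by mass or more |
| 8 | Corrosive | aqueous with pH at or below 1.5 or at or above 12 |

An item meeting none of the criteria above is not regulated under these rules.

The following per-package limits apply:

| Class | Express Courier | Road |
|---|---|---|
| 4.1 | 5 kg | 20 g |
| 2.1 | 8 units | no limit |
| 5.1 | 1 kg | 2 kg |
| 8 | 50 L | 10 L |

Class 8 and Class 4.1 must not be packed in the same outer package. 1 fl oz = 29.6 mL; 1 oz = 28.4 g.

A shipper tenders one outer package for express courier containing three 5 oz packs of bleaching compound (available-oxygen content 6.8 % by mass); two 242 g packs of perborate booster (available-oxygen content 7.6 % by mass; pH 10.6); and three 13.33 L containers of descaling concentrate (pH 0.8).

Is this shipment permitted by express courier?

With available-oxygen content 6.8 % by mass (≥ 4 % by mass), the bleaching compound falls in Class 5.1.
Available-oxygen content 7.6 % by mass meets the Class 5.1 criterion (Oxidizer), so the perborate booster is Class 5.1.
With pH 0.8 (≤ 1.5), the descaling concentrate falls in Class 8.
Total Class 5.1: (three 5 oz packs = 426 g) + (two 242 g packs = 484 g) = 910 g.
That is within the Class 5.1 express courier limit of 1 kg.
Class 8 quantity: three 13.33 L containers = 39.99 L.
39.99 L ≤ 50 L (express courier limit, Class 8) — within limit.
The segregation rule (Class 8 with Class 4.1) does not apply to Class 5.1 with Class 8.
Every hazard class is within its express courier limit and no segregation rule is violated.

Yes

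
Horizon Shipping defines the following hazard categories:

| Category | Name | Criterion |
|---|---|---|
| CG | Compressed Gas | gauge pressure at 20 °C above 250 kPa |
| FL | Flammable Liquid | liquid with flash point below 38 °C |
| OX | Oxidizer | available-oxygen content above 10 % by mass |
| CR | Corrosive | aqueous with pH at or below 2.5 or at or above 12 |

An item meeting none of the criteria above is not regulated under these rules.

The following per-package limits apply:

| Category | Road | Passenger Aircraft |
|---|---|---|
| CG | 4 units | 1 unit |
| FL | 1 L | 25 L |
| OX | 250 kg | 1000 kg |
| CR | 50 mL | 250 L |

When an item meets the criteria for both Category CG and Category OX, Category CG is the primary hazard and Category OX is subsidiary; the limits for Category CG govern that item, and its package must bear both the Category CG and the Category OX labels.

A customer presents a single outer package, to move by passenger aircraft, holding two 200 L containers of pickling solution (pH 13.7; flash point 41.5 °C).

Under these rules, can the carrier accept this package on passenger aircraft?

No

With pH 13.7 (≥ 12), the pickling solution falls in Category CR.
Category CR quantity: two 200 L containers = 400 L.
400 L > 250 L (passenger aircraft limit, Category CR) — over the limit.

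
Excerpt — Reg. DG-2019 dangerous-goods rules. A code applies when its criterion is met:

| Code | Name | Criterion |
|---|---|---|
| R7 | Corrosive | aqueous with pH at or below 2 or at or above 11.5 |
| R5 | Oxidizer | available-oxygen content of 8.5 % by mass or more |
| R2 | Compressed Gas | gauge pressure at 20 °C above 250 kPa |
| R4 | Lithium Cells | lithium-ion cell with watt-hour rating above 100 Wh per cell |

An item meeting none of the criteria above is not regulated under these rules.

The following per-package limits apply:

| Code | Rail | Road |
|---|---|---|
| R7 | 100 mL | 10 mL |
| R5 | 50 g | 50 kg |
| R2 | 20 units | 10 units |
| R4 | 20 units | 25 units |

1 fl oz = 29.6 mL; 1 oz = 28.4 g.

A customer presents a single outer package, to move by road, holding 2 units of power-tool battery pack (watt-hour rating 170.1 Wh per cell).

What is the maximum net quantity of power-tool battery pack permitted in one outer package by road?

25 units

With watt-hour rating 170.1 Wh per cell (> 100 Wh per cell), the power-tool battery pack falls in Code R4.
The road limit for Code R4 is 25 units.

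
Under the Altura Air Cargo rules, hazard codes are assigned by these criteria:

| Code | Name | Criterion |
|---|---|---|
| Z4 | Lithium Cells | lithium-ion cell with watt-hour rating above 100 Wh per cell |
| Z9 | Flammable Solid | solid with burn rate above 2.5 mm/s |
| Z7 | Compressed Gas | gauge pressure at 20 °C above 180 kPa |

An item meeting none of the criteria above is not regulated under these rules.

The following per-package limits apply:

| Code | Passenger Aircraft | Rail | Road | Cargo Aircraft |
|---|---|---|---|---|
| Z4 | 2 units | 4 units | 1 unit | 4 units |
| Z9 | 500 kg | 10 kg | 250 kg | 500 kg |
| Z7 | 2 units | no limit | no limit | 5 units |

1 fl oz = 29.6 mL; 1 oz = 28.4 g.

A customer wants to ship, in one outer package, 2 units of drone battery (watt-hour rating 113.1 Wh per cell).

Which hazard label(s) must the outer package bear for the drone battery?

With watt-hour rating 113.1 Wh per cell (> 100 Wh per cell), the drone battery falls in Code Z4.
Only the Code Z4 label is required.

Code Z4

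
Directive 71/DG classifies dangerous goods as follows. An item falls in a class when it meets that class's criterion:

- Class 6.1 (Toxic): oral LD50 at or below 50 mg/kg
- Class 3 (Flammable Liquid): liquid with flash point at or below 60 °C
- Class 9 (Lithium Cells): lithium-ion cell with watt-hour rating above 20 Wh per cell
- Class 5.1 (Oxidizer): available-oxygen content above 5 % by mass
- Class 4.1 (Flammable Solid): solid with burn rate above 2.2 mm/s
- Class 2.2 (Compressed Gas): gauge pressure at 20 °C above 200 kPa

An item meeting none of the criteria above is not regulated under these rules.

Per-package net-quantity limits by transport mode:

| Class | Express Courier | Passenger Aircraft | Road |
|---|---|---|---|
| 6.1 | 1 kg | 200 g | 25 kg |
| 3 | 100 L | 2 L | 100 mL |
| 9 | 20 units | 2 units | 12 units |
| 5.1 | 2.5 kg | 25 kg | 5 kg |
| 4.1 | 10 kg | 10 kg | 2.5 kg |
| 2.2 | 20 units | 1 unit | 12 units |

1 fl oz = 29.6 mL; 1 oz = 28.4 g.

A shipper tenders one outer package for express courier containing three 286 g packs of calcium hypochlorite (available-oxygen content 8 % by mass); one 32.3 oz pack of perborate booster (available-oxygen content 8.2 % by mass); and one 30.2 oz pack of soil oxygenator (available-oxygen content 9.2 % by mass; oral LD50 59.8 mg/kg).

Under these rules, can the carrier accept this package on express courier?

The calcium hypochlorite has available-oxygen content 8 % by mass, which is > 5 % by mass, so it is Class 5.1 (Oxidizer).
With available-oxygen content 8.2 % by mass (> 5 % by mass), the perborate booster falls in Class 5.1.
Soil oxygenator: available-oxygen content 9.2 % by mass > 5 % by mass → Class 5.1 (Oxidizer).
Class 5.1 net quantity: (three 286 g packs = 858 g) + (one 32.3 oz pack = 917.32 g) + (one 30.2 oz pack = 857.68 g) = 2.633 kg.
That exceeds the Class 5.1 express courier limit of 2.5 kg.

No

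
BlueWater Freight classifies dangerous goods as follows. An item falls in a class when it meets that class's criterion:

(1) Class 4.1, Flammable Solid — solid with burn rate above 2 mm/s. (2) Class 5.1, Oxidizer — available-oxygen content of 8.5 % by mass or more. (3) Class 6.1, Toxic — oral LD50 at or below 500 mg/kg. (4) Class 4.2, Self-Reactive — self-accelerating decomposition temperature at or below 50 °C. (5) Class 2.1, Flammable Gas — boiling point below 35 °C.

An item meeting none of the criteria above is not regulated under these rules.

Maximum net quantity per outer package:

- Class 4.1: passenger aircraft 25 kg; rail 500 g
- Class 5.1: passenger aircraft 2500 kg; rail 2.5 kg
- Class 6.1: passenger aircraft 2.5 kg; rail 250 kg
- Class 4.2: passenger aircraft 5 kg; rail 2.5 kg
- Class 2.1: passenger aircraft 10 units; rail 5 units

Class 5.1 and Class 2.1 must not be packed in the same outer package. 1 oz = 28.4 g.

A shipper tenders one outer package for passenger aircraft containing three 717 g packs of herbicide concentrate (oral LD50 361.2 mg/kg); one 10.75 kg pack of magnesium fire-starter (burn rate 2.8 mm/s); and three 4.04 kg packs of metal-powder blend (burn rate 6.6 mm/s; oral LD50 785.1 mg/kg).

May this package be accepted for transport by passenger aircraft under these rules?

Yes

With oral LD50 361.2 mg/kg (≤ 500 mg/kg), the herbicide concentrate falls in Class 6.1.
The magnesium fire-starter has burn rate 2.8 mm/s, which is > 2 mm/s, so it is Class 4.1 (Flammable Solid).
Burn rate 6.6 mm/s meets the Class 4.1 criterion (Flammable Solid), so the metal-powder blend is Class 4.1.
Total Class 4.1: 10.75 kg + (three 4.04 kg packs = 12.12 kg) = 22.87 kg.
22.87 kg is within the passenger aircraft limit of 25 kg for Class 4.1.
Class 6.1 quantity: three 717 g packs = 2.151 kg.
2.151 kg is within the passenger aircraft limit of 2.5 kg for Class 6.1.
The segregation rule (Class 5.1 with Class 2.1) does not apply to Class 4.1 with Class 6.1.
Every hazard class is within its passenger aircraft limit and no segregation rule is violated.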